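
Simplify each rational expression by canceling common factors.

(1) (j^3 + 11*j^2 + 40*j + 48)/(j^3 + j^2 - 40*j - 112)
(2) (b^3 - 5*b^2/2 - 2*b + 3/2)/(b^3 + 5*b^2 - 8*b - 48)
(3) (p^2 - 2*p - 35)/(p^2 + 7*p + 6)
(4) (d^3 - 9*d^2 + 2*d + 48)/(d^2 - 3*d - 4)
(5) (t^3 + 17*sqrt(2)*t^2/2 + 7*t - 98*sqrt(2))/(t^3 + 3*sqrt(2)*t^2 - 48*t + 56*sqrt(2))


(1) = (j + 3)/(j - 7)
(2) = (2*b^2 + b - 1)/(2*b^2 + 16*b + 32)
(3) = (p^2 - 2*p - 35)/(p^2 + 7*p + 6)
(4) = (d^3 - 9*d^2 + 2*d + 48)/(d^2 - 3*d - 4)
(5) = (2*t + 7*sqrt(2))/(2*t - 4*sqrt(2))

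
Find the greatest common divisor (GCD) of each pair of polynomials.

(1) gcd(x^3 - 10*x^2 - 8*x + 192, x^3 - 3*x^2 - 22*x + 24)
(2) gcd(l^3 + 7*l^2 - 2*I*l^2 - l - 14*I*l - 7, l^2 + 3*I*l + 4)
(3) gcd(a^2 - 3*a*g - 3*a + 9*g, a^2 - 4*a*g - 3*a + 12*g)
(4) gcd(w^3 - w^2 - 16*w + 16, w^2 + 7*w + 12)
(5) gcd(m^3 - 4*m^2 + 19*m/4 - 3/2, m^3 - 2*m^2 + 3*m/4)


(1) = gcd((x - 8)*(x - 6)*(x + 4), (x - 6)*(x - 1)*(x + 4)) = x^2 - 2*x - 24
(2) = gcd((l + 7)*(l - I)^2, (l - I)*(l + 4*I)) = l - I
(3) = gcd((a - 3)*(a - 3*g), (a - 3)*(a - 4*g)) = a - 3
(4) = w + 4
(5) = gcd((m - 2)*(m - 3/2)*(m - 1/2), m*(m - 3/2)*(m - 1/2)) = m^2 - 2*m + 3/4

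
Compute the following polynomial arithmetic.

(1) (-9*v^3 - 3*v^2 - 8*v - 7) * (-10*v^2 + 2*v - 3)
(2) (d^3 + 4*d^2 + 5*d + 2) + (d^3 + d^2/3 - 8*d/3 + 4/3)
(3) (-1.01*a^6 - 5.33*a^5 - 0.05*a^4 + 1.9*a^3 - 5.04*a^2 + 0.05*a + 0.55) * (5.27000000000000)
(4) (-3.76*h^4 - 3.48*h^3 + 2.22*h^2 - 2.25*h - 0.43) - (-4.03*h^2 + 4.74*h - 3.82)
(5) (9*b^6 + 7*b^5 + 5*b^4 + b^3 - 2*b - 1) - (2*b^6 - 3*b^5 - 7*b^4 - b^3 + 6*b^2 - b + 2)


(1) = 90*v^5 + 12*v^4 + 101*v^3 + 63*v^2 + 10*v + 21
(2) = 2*d^3 + 13*d^2/3 + 7*d/3 + 10/3
(3) = -5.3227*a^6 - 28.0891*a^5 - 0.2635*a^4 + 10.013*a^3 - 26.5608*a^2 + 0.2635*a + 2.8985
(4) = -3.76*h^4 - 3.48*h^3 + 6.25*h^2 - 6.99*h + 3.39
(5) = 7*b^6 + 10*b^5 + 12*b^4 + 2*b^3 - 6*b^2 - b - 3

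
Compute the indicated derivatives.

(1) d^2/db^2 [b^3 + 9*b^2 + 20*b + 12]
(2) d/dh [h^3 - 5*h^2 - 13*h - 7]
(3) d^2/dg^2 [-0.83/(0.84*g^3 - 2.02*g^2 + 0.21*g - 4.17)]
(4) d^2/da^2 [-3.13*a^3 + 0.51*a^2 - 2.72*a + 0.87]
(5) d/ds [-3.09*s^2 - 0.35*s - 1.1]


(1) = 6*b + 18
(2) = 3*h^2 - 10*h - 13
(3) = ((4.1832*g - 3.3532)*(0.84*g^3 - 2.02*g^2 + 0.21*g - 4.17) - 0.83*(2.52*g^2 - 4.04*g + 0.21)*(5.04*g^2 - 8.08*g + 0.42))/(0.84*g^3 - 2.02*g^2 + 0.21*g - 4.17)^3
(4) = 1.02 - 18.78*a
(5) = -6.18*s - 0.35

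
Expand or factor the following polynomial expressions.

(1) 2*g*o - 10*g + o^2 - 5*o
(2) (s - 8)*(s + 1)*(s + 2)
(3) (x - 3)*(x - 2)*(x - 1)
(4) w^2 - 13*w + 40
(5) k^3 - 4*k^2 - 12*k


(1) = (2*g + o)*(o - 5)
(2) = s^3 - 5*s^2 - 22*s - 16
(3) = x^3 - 6*x^2 + 11*x - 6
(4) = (w - 8)*(w - 5)
(5) = k*(k - 6)*(k + 2)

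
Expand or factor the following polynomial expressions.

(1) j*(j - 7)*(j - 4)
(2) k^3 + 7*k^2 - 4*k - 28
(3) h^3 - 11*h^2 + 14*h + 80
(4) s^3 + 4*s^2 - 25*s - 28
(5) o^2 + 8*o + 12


(1) = j^3 - 11*j^2 + 28*j
(2) = (k - 2)*(k + 2)*(k + 7)
(3) = (h - 8)*(h - 5)*(h + 2)
(4) = (s - 4)*(s + 1)*(s + 7)
(5) = (o + 2)*(o + 6)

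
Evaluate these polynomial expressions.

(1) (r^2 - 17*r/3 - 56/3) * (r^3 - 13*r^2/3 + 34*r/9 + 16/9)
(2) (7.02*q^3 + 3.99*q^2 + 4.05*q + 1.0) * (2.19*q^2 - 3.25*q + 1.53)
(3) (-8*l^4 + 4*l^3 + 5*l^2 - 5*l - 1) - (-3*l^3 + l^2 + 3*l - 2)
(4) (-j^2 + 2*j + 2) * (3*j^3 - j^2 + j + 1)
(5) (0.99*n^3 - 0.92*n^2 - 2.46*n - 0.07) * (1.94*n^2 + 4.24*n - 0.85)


(1) = r^5 - 10*r^4 + 29*r^3/3 + 1654*r^2/27 - 2176*r/27 - 896/27
(2) = 15.3738*q^5 - 14.0769*q^4 + 6.6426*q^3 - 4.8678*q^2 + 2.9465*q + 1.53
(3) = -8*l^4 + 7*l^3 + 4*l^2 - 8*l + 1
(4) = -3*j^5 + 7*j^4 + 3*j^3 - j^2 + 4*j + 2
(5) = 1.9206*n^5 + 2.4128*n^4 - 9.5147*n^3 - 9.7842*n^2 + 1.7942*n + 0.0595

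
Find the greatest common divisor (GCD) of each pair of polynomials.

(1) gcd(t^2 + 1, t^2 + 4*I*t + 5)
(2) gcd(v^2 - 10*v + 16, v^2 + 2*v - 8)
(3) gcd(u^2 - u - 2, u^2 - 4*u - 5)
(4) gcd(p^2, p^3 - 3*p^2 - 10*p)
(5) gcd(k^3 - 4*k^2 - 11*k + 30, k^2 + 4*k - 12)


(1) = gcd((t - I)*(t + I), (t - I)*(t + 5*I)) = t - I
(2) = v - 2
(3) = gcd((u - 2)*(u + 1), (u - 5)*(u + 1)) = u + 1
(4) = p
(5) = k - 2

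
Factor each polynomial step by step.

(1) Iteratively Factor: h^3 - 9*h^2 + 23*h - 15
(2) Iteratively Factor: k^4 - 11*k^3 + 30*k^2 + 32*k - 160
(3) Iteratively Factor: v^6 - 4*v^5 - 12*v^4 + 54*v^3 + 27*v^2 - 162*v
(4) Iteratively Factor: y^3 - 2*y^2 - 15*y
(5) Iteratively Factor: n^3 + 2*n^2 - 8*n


(1) = (h - 5)*(h^2 - 4*h + 3) = (h - 5)*(h - 1)*(h - 3)
(2) = (k + 2)*(k^3 - 13*k^2 + 56*k - 80) = (k - 4)*(k + 2)*(k^2 - 9*k + 20) = (k - 4)^2*(k + 2)*(k - 5)
(3) = (v - 3)*(v^5 - v^4 - 15*v^3 + 9*v^2 + 54*v) = (v - 3)*(v + 2)*(v^4 - 3*v^3 - 9*v^2 + 27*v) = (v - 3)^2*(v + 2)*(v^3 - 9*v) = (v - 3)^2*(v + 2)*(v + 3)*(v^2 - 3*v) = v*(v - 3)^2*(v + 2)*(v + 3)*(v - 3)
(4) = (y - 5)*(y^2 + 3*y) = (y - 5)*(y + 3)*(y)
(5) = (n)*(n^2 + 2*n - 8) = n*(n - 2)*(n + 4)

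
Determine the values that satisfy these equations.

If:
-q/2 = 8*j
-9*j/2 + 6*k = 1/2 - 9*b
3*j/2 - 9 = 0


Then:
b = 55/18 - 2*k/3
j = 6
q = -96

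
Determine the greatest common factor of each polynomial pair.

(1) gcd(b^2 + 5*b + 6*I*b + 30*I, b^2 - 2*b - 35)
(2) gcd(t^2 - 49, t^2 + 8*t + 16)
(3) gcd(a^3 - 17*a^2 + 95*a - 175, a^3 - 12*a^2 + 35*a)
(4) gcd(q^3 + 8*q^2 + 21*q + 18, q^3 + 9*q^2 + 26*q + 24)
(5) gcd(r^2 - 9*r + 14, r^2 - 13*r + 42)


(1) = gcd((b + 5)*(b + 6*I), (b - 7)*(b + 5)) = b + 5
(2) = 1
(3) = a^2 - 12*a + 35
(4) = q^2 + 5*q + 6
(5) = r - 7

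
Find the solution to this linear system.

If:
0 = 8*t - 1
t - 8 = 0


Then:
No Solution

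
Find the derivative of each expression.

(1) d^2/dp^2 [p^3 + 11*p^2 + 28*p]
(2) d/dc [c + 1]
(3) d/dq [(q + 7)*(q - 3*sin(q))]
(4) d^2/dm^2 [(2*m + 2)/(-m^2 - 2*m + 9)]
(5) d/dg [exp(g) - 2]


(1) = 6*p + 22
(2) = 1
(3) = q - (q + 7)*(3*cos(q) - 1) - 3*sin(q)
(4) = 4*(m + 1)*(3*m^2 + 6*m - 4*(m + 1)^2 - 27)/(m^2 + 2*m - 9)^3
(5) = exp(g)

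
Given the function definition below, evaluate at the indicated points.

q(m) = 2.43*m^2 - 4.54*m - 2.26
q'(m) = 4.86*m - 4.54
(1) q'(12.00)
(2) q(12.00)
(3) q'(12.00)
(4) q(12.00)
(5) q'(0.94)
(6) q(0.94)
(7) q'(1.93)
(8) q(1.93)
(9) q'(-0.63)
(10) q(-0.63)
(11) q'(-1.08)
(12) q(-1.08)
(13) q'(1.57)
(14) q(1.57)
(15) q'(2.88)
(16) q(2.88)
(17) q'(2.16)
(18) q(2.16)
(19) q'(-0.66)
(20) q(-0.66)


(1) = 53.78
(2) = 293.18
(3) = 53.78
(4) = 293.18
(5) = 0.03
(6) = -4.38
(7) = 4.84
(8) = -1.97
(9) = -7.60
(10) = 1.56
(11) = -9.79
(12) = 5.48
(13) = 3.09
(14) = -3.40
(15) = 9.46
(16) = 4.82
(17) = 5.96
(18) = -0.73
(19) = -7.75
(20) = 1.79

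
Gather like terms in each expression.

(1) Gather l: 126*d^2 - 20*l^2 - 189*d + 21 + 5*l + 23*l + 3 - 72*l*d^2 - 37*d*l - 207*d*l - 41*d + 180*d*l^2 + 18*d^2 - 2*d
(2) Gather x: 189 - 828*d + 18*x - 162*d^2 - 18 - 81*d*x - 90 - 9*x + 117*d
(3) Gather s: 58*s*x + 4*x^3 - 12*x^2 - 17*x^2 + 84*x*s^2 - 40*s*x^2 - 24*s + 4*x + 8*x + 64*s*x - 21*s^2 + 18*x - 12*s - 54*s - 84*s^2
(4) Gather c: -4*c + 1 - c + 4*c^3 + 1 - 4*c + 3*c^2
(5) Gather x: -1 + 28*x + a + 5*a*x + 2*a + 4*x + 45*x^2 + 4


(1) = 144*d^2 - 232*d + l^2*(180*d - 20) + l*(-72*d^2 - 244*d + 28) + 24
(2) = -162*d^2 - 711*d + x*(9 - 81*d) + 81
(3) = s^2*(84*x - 105) + s*(-40*x^2 + 122*x - 90) + 4*x^3 - 29*x^2 + 30*x
(4) = 4*c^3 + 3*c^2 - 9*c + 2
(5) = 3*a + 45*x^2 + x*(5*a + 32) + 3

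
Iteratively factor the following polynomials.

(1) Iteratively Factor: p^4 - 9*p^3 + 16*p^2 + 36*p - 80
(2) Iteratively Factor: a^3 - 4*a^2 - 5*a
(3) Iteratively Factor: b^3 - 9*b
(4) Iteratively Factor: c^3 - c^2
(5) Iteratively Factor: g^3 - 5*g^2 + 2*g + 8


(1) = (p - 5)*(p^3 - 4*p^2 - 4*p + 16) = (p - 5)*(p - 2)*(p^2 - 2*p - 8) = (p - 5)*(p - 2)*(p + 2)*(p - 4)
(2) = (a - 5)*(a^2 + a) = a*(a - 5)*(a + 1)
(3) = (b)*(b^2 - 9) = b*(b + 3)*(b - 3)
(4) = (c)*(c^2 - c) = c^2*(c - 1)
(5) = (g + 1)*(g^2 - 6*g + 8) = (g - 2)*(g + 1)*(g - 4)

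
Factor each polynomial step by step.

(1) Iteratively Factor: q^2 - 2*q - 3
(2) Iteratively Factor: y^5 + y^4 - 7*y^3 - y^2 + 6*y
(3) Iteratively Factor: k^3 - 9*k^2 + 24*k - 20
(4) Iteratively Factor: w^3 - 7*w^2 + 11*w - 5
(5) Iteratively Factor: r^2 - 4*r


(1) = (q + 1)*(q - 3)
(2) = (y - 2)*(y^4 + 3*y^3 - y^2 - 3*y) = y*(y - 2)*(y^3 + 3*y^2 - y - 3) = y*(y - 2)*(y - 1)*(y^2 + 4*y + 3) = y*(y - 2)*(y - 1)*(y + 1)*(y + 3)
(3) = (k - 2)*(k^2 - 7*k + 10) = (k - 2)^2*(k - 5)
(4) = (w - 5)*(w^2 - 2*w + 1) = (w - 5)*(w - 1)*(w - 1)
(5) = (r)*(r - 4)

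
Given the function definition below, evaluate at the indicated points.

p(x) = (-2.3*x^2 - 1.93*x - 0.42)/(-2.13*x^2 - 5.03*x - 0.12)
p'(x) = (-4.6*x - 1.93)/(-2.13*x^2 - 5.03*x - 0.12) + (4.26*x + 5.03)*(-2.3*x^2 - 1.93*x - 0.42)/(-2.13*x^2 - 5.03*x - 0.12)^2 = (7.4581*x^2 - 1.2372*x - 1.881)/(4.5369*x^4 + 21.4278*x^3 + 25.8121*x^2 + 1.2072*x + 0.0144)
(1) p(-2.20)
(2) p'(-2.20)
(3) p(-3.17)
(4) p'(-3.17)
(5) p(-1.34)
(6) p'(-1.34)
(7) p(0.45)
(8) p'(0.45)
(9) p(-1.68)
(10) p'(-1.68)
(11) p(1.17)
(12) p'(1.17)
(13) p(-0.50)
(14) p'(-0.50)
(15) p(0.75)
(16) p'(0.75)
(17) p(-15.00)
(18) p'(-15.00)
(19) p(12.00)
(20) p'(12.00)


(1) = -11.47
(2) = 91.09
(3) = 3.12
(4) = 2.47
(5) = -0.70
(6) = 1.68
(7) = 0.62
(8) = -0.12
(9) = -1.58
(10) = 3.95
(11) = 0.65
(12) = 0.09
(13) = -0.02
(14) = 0.17
(15) = 0.62
(16) = 0.05
(17) = 1.21
(18) = 0.01
(19) = 0.97
(20) = 0.01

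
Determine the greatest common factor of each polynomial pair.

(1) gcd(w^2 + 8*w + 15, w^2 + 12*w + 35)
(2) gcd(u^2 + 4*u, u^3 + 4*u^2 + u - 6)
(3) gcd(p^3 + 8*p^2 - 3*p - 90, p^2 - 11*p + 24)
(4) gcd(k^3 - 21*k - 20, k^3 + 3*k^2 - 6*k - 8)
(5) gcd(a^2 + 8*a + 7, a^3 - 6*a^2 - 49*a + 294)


(1) = w + 5
(2) = 1
(3) = p - 3
(4) = gcd((k - 5)*(k + 1)*(k + 4), (k - 2)*(k + 1)*(k + 4)) = k^2 + 5*k + 4
(5) = a + 7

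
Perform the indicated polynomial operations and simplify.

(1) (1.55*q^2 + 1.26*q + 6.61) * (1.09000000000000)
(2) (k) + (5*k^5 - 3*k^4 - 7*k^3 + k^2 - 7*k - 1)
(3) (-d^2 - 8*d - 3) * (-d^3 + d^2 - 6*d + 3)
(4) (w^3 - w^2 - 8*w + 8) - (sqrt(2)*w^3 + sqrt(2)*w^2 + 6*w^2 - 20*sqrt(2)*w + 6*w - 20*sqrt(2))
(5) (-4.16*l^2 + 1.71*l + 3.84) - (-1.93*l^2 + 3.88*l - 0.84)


(1) = 1.6895*q^2 + 1.3734*q + 7.2049
(2) = 5*k^5 - 3*k^4 - 7*k^3 + k^2 - 6*k - 1
(3) = d^5 + 7*d^4 + d^3 + 42*d^2 - 6*d - 9
(4) = -sqrt(2)*w^3 + w^3 - 7*w^2 - sqrt(2)*w^2 - 14*w + 20*sqrt(2)*w + 8 + 20*sqrt(2)
(5) = -2.23*l^2 - 2.17*l + 4.68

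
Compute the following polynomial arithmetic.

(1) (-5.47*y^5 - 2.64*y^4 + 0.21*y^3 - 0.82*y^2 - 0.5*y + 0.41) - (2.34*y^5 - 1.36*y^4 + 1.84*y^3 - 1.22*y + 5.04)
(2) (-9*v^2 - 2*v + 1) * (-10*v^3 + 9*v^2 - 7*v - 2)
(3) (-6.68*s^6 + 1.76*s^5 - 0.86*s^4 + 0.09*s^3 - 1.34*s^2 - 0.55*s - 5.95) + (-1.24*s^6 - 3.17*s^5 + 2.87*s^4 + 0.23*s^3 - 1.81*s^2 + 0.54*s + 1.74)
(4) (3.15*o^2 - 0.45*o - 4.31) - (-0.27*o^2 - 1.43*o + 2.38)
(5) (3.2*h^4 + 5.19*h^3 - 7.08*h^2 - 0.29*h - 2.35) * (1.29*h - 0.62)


(1) = -7.81*y^5 - 1.28*y^4 - 1.63*y^3 - 0.82*y^2 + 0.72*y - 4.63
(2) = 90*v^5 - 61*v^4 + 35*v^3 + 41*v^2 - 3*v - 2
(3) = -7.92*s^6 - 1.41*s^5 + 2.01*s^4 + 0.32*s^3 - 3.15*s^2 - 0.01*s - 4.21
(4) = 3.42*o^2 + 0.98*o - 6.69
(5) = 4.128*h^5 + 4.7111*h^4 - 12.351*h^3 + 4.0155*h^2 - 2.8517*h + 1.457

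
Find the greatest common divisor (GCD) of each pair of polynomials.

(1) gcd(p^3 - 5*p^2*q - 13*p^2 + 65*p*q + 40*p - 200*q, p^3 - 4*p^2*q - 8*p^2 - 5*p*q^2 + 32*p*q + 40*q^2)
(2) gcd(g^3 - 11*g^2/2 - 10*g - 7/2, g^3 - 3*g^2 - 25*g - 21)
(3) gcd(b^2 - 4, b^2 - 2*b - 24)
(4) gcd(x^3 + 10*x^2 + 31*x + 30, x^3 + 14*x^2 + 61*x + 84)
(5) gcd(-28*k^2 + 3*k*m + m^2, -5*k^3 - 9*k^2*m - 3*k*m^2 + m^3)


(1) = gcd((p - 8)*(p - 5)*(p - 5*q), (p - 8)*(p - 5*q)*(p + q)) = p^2 - 5*p*q - 8*p + 40*q
(2) = gcd((g - 7)*(g + 1/2)*(g + 1), (g - 7)*(g + 1)*(g + 3)) = g^2 - 6*g - 7
(3) = gcd((b - 2)*(b + 2), (b - 6)*(b + 4)) = 1
(4) = gcd((x + 2)*(x + 3)*(x + 5), (x + 3)*(x + 4)*(x + 7)) = x + 3
(5) = gcd((-4*k + m)*(7*k + m), (-5*k + m)*(k + m)^2) = 1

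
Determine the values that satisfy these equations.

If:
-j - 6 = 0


Then:
j = -6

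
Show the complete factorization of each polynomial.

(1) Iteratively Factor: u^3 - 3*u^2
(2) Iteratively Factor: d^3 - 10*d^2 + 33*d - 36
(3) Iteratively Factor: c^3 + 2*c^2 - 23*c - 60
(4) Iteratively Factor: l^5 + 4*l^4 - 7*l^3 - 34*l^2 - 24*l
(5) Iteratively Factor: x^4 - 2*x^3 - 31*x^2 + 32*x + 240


(1) = (u)*(u^2 - 3*u) = u^2*(u - 3)
(2) = (d - 4)*(d^2 - 6*d + 9) = (d - 4)*(d - 3)*(d - 3)
(3) = (c - 5)*(c^2 + 7*c + 12) = (c - 5)*(c + 3)*(c + 4)
(4) = (l)*(l^4 + 4*l^3 - 7*l^2 - 34*l - 24) = l*(l - 3)*(l^3 + 7*l^2 + 14*l + 8) = l*(l - 3)*(l + 2)*(l^2 + 5*l + 4) = l*(l - 3)*(l + 2)*(l + 4)*(l + 1)
(5) = (x - 4)*(x^3 + 2*x^2 - 23*x - 60) = (x - 4)*(x + 4)*(x^2 - 2*x - 15) = (x - 5)*(x - 4)*(x + 4)*(x + 3)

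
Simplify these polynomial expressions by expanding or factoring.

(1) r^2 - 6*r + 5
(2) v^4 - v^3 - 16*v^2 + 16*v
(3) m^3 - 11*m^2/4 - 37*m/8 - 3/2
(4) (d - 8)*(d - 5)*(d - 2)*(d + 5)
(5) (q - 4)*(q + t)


(1) = (r - 5)*(r - 1)
(2) = v*(v - 4)*(v - 1)*(v + 4)
(3) = (m - 4)*(m + 1/2)*(m + 3/4)
(4) = d^4 - 10*d^3 - 9*d^2 + 250*d - 400
(5) = q^2 + q*t - 4*q - 4*t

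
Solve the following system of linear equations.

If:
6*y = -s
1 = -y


Then:
s = 6
y = -1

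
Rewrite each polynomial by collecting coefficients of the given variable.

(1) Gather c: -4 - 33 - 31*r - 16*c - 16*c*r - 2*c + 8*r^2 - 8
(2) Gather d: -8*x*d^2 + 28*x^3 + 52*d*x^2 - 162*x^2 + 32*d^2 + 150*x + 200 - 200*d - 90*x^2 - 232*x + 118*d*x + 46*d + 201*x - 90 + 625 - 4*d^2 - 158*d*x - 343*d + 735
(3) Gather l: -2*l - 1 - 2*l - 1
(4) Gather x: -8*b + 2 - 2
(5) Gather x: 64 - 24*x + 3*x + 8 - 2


(1) = c*(-16*r - 18) + 8*r^2 - 31*r - 45
(2) = d^2*(28 - 8*x) + d*(52*x^2 - 40*x - 497) + 28*x^3 - 252*x^2 + 119*x + 1470
(3) = -4*l - 2
(4) = -8*b
(5) = 70 - 21*x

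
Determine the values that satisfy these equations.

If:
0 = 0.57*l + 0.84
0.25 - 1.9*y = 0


Then:
l = -1.47
y = 0.13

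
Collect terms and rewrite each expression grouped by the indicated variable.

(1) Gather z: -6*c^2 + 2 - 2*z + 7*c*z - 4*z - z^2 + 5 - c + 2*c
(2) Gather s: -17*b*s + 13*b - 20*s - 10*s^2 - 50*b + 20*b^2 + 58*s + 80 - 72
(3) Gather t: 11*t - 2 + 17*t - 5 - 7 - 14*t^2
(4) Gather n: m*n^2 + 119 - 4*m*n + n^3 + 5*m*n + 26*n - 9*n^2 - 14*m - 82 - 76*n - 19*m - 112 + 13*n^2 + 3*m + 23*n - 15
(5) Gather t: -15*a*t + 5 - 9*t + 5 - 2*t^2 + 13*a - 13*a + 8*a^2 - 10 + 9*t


(1) = -6*c^2 + c - z^2 + z*(7*c - 6) + 7
(2) = 20*b^2 - 37*b - 10*s^2 + s*(38 - 17*b) + 8
(3) = -14*t^2 + 28*t - 14
(4) = -30*m + n^3 + n^2*(m + 4) + n*(m - 27) - 90
(5) = 8*a^2 - 15*a*t - 2*t^2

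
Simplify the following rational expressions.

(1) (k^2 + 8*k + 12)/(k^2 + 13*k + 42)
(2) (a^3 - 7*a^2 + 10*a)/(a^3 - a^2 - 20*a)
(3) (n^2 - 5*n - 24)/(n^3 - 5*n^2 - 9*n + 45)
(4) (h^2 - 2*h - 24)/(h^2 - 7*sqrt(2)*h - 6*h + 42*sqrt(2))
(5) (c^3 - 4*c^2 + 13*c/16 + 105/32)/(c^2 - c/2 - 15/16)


(1) = (k + 2)/(k + 7)
(2) = (a - 2)/(a + 4)
(3) = (n - 8)/(n^2 - 8*n + 15)
(4) = (h + 4)/(h - 7*sqrt(2))
(5) = c - 7/2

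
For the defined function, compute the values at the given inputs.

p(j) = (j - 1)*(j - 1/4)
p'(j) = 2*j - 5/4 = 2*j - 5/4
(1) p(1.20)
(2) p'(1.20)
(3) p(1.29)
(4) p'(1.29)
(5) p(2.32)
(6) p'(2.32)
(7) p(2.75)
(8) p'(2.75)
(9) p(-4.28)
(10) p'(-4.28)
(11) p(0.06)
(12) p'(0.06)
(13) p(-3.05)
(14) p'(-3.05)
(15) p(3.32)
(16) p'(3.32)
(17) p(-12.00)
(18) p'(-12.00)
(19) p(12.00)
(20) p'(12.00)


(1) = 0.19
(2) = 1.15
(3) = 0.30
(4) = 1.33
(5) = 2.73
(6) = 3.39
(7) = 4.38
(8) = 4.25
(9) = 23.92
(10) = -9.81
(11) = 0.18
(12) = -1.13
(13) = 13.36
(14) = -7.35
(15) = 7.12
(16) = 5.39
(17) = 159.25
(18) = -25.25
(19) = 129.25
(20) = 22.75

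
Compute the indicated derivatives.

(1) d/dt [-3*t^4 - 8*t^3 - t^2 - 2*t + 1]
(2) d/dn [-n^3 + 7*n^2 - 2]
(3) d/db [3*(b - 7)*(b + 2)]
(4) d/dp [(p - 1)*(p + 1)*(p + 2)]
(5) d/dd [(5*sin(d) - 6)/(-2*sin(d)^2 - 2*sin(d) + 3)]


(1) = -12*t^3 - 24*t^2 - 2*t - 2
(2) = n*(14 - 3*n)
(3) = 6*b - 15
(4) = 3*p^2 + 4*p - 1
(5) = (10*sin(d)^2 - 24*sin(d) + 3)*cos(d)/(2*sin(d) - cos(2*d) - 2)^2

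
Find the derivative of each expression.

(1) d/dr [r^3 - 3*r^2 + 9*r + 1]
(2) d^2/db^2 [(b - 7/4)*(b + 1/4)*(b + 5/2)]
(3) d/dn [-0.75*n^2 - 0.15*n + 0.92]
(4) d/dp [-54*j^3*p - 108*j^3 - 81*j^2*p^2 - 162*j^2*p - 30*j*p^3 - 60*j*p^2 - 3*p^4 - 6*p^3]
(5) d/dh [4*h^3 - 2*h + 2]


(1) = 3*r^2 - 6*r + 9
(2) = 6*b + 2
(3) = -1.5*n - 0.15
(4) = -54*j^3 - 162*j^2*p - 162*j^2 - 90*j*p^2 - 120*j*p - 12*p^3 - 18*p^2
(5) = 12*h^2 - 2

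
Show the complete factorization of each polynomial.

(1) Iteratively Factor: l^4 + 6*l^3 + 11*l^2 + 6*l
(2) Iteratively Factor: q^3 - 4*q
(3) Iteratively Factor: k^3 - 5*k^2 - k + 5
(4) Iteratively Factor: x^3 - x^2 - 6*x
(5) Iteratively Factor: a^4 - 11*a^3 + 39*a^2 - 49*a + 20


(1) = (l + 3)*(l^3 + 3*l^2 + 2*l) = (l + 1)*(l + 3)*(l^2 + 2*l) = l*(l + 1)*(l + 3)*(l + 2)
(2) = (q + 2)*(q^2 - 2*q) = q*(q + 2)*(q - 2)
(3) = (k - 1)*(k^2 - 4*k - 5) = (k - 1)*(k + 1)*(k - 5)
(4) = (x - 3)*(x^2 + 2*x) = (x - 3)*(x + 2)*(x)
(5) = (a - 1)*(a^3 - 10*a^2 + 29*a - 20) = (a - 1)^2*(a^2 - 9*a + 20) = (a - 5)*(a - 1)^2*(a - 4)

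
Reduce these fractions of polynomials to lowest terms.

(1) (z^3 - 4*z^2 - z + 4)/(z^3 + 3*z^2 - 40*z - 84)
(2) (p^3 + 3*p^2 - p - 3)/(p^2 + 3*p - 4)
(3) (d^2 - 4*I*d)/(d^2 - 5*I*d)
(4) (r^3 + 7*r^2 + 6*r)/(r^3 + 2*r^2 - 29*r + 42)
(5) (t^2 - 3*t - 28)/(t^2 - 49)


(1) = (z^3 - 4*z^2 - z + 4)/(z^3 + 3*z^2 - 40*z - 84)
(2) = (p^2 + 4*p + 3)/(p + 4)
(3) = (d - 4*I)/(d - 5*I)
(4) = (r^3 + 7*r^2 + 6*r)/(r^3 + 2*r^2 - 29*r + 42)
(5) = (t + 4)/(t + 7)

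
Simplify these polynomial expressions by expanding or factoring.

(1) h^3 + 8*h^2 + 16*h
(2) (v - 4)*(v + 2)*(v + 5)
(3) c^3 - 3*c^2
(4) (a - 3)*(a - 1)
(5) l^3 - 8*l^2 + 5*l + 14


(1) = h*(h + 4)^2
(2) = v^3 + 3*v^2 - 18*v - 40
(3) = c^2*(c - 3)
(4) = a^2 - 4*a + 3
(5) = (l - 7)*(l - 2)*(l + 1)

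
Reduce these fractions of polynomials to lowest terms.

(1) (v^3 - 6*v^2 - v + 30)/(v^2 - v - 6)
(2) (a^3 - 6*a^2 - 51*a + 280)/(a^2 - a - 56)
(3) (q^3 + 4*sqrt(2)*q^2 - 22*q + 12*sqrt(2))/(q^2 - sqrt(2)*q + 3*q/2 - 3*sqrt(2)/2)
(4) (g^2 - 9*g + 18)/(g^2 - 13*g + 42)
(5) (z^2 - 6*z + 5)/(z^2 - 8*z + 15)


(1) = v - 5
(2) = a - 5
(3) = (2*q^2 + 10*sqrt(2)*q - 24)/(2*q + 3)
(4) = (g - 3)/(g - 7)
(5) = (z - 1)/(z - 3)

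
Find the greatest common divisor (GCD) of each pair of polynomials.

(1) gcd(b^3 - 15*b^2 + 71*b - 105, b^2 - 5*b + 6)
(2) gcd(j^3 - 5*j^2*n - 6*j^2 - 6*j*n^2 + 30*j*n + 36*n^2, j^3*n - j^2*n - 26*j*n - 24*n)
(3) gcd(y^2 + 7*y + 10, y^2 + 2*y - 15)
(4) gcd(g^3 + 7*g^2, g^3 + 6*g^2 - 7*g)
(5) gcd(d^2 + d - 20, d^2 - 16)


(1) = gcd((b - 7)*(b - 5)*(b - 3), (b - 3)*(b - 2)) = b - 3
(2) = j - 6
(3) = gcd((y + 2)*(y + 5), (y - 3)*(y + 5)) = y + 5
(4) = gcd(g^2*(g + 7), g*(g - 1)*(g + 7)) = g^2 + 7*g
(5) = gcd((d - 4)*(d + 5), (d - 4)*(d + 4)) = d - 4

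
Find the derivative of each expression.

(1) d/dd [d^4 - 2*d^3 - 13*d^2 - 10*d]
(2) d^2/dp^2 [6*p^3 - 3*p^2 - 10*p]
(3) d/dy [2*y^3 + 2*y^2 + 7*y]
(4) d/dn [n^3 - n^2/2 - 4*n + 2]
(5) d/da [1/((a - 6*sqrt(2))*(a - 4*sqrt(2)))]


(1) = 4*d^3 - 6*d^2 - 26*d - 10
(2) = 36*p - 6
(3) = 6*y^2 + 4*y + 7
(4) = 3*n^2 - n - 4
(5) = 2*(-a + 5*sqrt(2))/(a^4 - 20*sqrt(2)*a^3 + 296*a^2 - 960*sqrt(2)*a + 2304)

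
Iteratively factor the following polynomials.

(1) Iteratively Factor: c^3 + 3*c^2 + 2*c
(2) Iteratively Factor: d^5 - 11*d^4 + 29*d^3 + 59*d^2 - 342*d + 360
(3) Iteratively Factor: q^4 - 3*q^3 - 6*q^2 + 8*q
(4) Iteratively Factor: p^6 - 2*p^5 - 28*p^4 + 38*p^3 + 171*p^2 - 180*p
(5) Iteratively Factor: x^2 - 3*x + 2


(1) = (c)*(c^2 + 3*c + 2) = c*(c + 1)*(c + 2)
(2) = (d - 4)*(d^4 - 7*d^3 + d^2 + 63*d - 90) = (d - 5)*(d - 4)*(d^3 - 2*d^2 - 9*d + 18) = (d - 5)*(d - 4)*(d - 2)*(d^2 - 9) = (d - 5)*(d - 4)*(d - 2)*(d + 3)*(d - 3)
(3) = (q)*(q^3 - 3*q^2 - 6*q + 8) = q*(q + 2)*(q^2 - 5*q + 4) = q*(q - 4)*(q + 2)*(q - 1)
(4) = (p)*(p^5 - 2*p^4 - 28*p^3 + 38*p^2 + 171*p - 180) = p*(p - 1)*(p^4 - p^3 - 29*p^2 + 9*p + 180) = p*(p - 3)*(p - 1)*(p^3 + 2*p^2 - 23*p - 60) = p*(p - 3)*(p - 1)*(p + 3)*(p^2 - p - 20) = p*(p - 3)*(p - 1)*(p + 3)*(p + 4)*(p - 5)
(5) = (x - 1)*(x - 2)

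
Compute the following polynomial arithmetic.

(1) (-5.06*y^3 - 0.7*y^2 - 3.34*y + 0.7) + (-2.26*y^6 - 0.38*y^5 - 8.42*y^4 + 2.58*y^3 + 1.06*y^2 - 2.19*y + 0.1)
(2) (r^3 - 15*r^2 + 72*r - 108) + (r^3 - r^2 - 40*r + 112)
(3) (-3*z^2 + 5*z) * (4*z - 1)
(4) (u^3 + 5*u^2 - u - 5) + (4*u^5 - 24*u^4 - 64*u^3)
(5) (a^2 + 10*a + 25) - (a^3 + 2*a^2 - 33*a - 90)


(1) = -2.26*y^6 - 0.38*y^5 - 8.42*y^4 - 2.48*y^3 + 0.36*y^2 - 5.53*y + 0.8
(2) = 2*r^3 - 16*r^2 + 32*r + 4
(3) = -12*z^3 + 23*z^2 - 5*z
(4) = 4*u^5 - 24*u^4 - 63*u^3 + 5*u^2 - u - 5
(5) = -a^3 - a^2 + 43*a + 115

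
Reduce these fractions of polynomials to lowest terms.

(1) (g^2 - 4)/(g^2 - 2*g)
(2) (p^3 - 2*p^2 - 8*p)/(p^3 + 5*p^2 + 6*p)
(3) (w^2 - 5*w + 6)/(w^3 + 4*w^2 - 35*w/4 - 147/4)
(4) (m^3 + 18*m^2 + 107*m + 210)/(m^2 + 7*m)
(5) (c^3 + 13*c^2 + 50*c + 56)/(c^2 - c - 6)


(1) = (g + 2)/g
(2) = (p - 4)/(p + 3)
(3) = (4*w - 8)/(4*w^2 + 28*w + 49)
(4) = (m^2 + 11*m + 30)/m
(5) = (c^2 + 11*c + 28)/(c - 3)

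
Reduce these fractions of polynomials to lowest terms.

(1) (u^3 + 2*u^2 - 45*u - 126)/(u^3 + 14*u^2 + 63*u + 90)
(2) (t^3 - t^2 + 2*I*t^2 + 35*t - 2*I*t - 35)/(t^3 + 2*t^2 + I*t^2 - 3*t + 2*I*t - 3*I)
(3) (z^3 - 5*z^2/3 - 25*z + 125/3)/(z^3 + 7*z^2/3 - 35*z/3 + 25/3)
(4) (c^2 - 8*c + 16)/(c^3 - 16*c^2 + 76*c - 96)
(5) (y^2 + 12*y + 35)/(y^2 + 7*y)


(1) = (u - 7)/(u + 5)
(2) = (t^2 + 2*I*t + 35)/(t^2 + t*(3 + I) + 3*I)
(3) = (z - 5)/(z - 1)
(4) = (c^2 - 8*c + 16)/(c^3 - 16*c^2 + 76*c - 96)
(5) = (y + 5)/y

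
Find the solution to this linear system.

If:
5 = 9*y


Then:
y = 5/9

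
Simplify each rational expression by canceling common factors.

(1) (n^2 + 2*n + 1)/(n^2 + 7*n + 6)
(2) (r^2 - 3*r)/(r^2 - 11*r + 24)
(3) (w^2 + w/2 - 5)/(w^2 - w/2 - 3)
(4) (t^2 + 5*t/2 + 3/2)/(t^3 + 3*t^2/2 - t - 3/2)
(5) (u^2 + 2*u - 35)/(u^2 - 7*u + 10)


(1) = (n + 1)/(n + 6)
(2) = r/(r - 8)
(3) = (2*w + 5)/(2*w + 3)
(4) = 1/(t - 1)
(5) = (u + 7)/(u - 2)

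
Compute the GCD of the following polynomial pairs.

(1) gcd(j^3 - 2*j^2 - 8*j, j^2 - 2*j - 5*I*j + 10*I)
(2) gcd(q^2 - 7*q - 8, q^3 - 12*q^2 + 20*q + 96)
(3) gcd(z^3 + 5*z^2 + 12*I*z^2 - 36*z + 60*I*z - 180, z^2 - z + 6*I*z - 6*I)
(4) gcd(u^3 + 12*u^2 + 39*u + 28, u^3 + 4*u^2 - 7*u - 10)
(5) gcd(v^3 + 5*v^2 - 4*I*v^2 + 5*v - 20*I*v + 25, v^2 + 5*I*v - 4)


(1) = gcd(j*(j - 4)*(j + 2), (j - 2)*(j - 5*I)) = 1
(2) = gcd((q - 8)*(q + 1), (q - 8)*(q - 6)*(q + 2)) = q - 8
(3) = gcd((z + 5)*(z + 6*I)^2, (z - 1)*(z + 6*I)) = z + 6*I
(4) = u + 1
(5) = gcd((v + 5)*(v - 5*I)*(v + I), (v + I)*(v + 4*I)) = v + I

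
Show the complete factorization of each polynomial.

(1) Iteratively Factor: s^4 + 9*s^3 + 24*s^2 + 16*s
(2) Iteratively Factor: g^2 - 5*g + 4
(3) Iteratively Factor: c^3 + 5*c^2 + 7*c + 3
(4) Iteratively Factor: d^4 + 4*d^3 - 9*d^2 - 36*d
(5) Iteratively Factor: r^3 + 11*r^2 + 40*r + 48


(1) = (s)*(s^3 + 9*s^2 + 24*s + 16) = s*(s + 4)*(s^2 + 5*s + 4) = s*(s + 1)*(s + 4)*(s + 4)
(2) = (g - 4)*(g - 1)
(3) = (c + 1)*(c^2 + 4*c + 3) = (c + 1)^2*(c + 3)
(4) = (d)*(d^3 + 4*d^2 - 9*d - 36) = d*(d + 4)*(d^2 - 9) = d*(d - 3)*(d + 4)*(d + 3)
(5) = (r + 4)*(r^2 + 7*r + 12) = (r + 4)^2*(r + 3)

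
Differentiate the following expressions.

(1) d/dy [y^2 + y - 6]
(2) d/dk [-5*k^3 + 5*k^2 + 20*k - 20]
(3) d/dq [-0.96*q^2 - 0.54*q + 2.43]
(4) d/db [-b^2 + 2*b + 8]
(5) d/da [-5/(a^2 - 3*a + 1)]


(1) = 2*y + 1
(2) = -15*k^2 + 10*k + 20
(3) = -1.92*q - 0.54
(4) = 2 - 2*b
(5) = 5*(2*a - 3)/(a^2 - 3*a + 1)^2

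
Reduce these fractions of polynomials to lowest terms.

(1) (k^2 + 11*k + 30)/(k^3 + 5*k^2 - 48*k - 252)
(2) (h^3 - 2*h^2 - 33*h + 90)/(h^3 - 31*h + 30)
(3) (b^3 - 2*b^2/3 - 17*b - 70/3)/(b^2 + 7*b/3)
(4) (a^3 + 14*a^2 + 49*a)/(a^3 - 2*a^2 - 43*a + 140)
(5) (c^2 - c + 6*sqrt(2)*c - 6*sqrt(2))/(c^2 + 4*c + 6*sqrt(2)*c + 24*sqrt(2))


(1) = (k + 5)/(k^2 - k - 42)
(2) = (h - 3)/(h - 1)
(3) = (b^2 - 3*b - 10)/b
(4) = (a^2 + 7*a)/(a^2 - 9*a + 20)
(5) = (c - 1)/(c + 4)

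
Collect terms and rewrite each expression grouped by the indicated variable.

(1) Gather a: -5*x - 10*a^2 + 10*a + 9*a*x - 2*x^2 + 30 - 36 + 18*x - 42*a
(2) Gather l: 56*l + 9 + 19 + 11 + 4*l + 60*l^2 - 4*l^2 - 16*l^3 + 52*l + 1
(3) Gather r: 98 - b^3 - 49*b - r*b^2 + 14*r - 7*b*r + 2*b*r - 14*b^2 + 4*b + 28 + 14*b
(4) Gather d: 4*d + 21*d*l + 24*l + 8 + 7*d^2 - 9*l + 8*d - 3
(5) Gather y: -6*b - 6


(1) = -10*a^2 + a*(9*x - 32) - 2*x^2 + 13*x - 6
(2) = -16*l^3 + 56*l^2 + 112*l + 40
(3) = -b^3 - 14*b^2 - 31*b + r*(-b^2 - 5*b + 14) + 126
(4) = 7*d^2 + d*(21*l + 12) + 15*l + 5
(5) = -6*b - 6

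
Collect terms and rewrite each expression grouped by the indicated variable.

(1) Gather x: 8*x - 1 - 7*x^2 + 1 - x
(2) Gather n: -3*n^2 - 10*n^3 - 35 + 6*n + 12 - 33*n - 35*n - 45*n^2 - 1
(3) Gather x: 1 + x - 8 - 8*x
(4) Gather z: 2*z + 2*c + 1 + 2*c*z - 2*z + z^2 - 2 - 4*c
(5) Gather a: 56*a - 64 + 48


(1) = -7*x^2 + 7*x
(2) = -10*n^3 - 48*n^2 - 62*n - 24
(3) = -7*x - 7
(4) = 2*c*z - 2*c + z^2 - 1
(5) = 56*a - 16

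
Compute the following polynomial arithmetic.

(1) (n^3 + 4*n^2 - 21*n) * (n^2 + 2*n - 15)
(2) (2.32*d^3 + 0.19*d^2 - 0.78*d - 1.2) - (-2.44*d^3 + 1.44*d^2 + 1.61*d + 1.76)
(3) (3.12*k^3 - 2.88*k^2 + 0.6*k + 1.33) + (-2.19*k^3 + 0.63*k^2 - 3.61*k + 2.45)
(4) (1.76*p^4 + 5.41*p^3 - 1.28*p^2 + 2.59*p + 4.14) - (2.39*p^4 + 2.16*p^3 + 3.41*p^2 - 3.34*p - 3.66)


(1) = n^5 + 6*n^4 - 28*n^3 - 102*n^2 + 315*n
(2) = 4.76*d^3 - 1.25*d^2 - 2.39*d - 2.96
(3) = 0.93*k^3 - 2.25*k^2 - 3.01*k + 3.78
(4) = -0.63*p^4 + 3.25*p^3 - 4.69*p^2 + 5.93*p + 7.8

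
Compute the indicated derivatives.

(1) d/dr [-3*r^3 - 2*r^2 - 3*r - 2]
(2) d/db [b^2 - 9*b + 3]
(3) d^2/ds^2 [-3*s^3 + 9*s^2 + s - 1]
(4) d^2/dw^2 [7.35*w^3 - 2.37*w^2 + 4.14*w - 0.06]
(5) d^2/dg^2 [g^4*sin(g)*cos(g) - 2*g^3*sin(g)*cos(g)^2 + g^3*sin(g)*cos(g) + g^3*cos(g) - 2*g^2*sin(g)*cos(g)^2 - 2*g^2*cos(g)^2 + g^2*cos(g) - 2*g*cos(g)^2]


(1) = -9*r^2 - 4*r - 3
(2) = 2*b - 9
(3) = 18 - 18*s
(4) = 44.1*w - 4.74
(5) = -2*g^4*sin(2*g) + g^3*sin(g)/2 - 2*g^3*sin(2*g) + 9*g^3*sin(3*g)/2 - g^3*cos(g) + 8*g^3*cos(2*g) - 11*g^2*sin(g)/2 + 6*g^2*sin(2*g) + 9*g^2*sin(3*g)/2 - 4*g^2*cos(g) + 10*g^2*cos(2*g) - 9*g^2*cos(3*g) - 7*g*sin(g) + 11*g*sin(2*g) - 3*g*sin(3*g) + 4*g*cos(g) + 4*g*cos(2*g) - 6*g*cos(3*g) - sin(g) + 4*sin(2*g) - sin(3*g) + 2*cos(g) - 2*cos(2*g) - 2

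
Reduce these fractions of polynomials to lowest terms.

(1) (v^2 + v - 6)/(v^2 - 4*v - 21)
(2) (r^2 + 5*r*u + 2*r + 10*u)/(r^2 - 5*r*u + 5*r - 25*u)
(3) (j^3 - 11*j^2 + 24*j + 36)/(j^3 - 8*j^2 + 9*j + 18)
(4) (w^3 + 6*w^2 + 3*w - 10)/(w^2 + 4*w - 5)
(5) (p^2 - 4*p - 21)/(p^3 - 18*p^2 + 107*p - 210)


(1) = (v - 2)/(v - 7)
(2) = (r^2 + 5*r*u + 2*r + 10*u)/(r^2 - 5*r*u + 5*r - 25*u)
(3) = (j - 6)/(j - 3)
(4) = w + 2
(5) = (p + 3)/(p^2 - 11*p + 30)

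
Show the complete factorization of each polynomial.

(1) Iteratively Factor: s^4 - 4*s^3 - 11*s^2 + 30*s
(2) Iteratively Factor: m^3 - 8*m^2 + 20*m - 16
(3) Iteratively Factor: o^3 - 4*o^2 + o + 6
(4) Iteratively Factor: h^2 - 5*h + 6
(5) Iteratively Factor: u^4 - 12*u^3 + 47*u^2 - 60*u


(1) = (s - 5)*(s^3 + s^2 - 6*s) = (s - 5)*(s - 2)*(s^2 + 3*s) = s*(s - 5)*(s - 2)*(s + 3)
(2) = (m - 2)*(m^2 - 6*m + 8) = (m - 4)*(m - 2)*(m - 2)
(3) = (o - 3)*(o^2 - o - 2) = (o - 3)*(o - 2)*(o + 1)
(4) = (h - 3)*(h - 2)
(5) = (u - 5)*(u^3 - 7*u^2 + 12*u) = (u - 5)*(u - 4)*(u^2 - 3*u) = u*(u - 5)*(u - 4)*(u - 3)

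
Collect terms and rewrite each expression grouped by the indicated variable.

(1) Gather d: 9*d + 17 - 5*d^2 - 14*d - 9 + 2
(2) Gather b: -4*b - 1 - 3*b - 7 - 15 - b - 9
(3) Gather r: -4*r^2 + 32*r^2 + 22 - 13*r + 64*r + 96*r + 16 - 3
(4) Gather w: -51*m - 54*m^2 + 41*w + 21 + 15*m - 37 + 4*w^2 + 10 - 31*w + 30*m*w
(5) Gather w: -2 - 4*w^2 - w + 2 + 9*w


(1) = -5*d^2 - 5*d + 10
(2) = -8*b - 32
(3) = 28*r^2 + 147*r + 35
(4) = -54*m^2 - 36*m + 4*w^2 + w*(30*m + 10) - 6
(5) = -4*w^2 + 8*w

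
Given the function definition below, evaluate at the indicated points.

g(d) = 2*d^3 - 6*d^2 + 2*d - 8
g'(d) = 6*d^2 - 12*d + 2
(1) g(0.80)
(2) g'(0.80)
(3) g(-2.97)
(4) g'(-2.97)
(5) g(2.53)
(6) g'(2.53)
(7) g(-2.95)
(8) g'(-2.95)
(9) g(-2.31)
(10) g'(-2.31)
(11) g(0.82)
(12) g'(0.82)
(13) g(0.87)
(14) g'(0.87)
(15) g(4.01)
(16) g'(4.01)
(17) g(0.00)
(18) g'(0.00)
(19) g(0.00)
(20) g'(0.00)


(1) = -9.22
(2) = -3.76
(3) = -119.26
(4) = 90.57
(5) = -8.96
(6) = 10.05
(7) = -117.46
(8) = 89.62
(9) = -69.29
(10) = 61.74
(11) = -9.29
(12) = -3.81
(13) = -9.48
(14) = -3.90
(15) = 32.50
(16) = 50.36
(17) = -8.00
(18) = 2.00
(19) = -8.00
(20) = 2.00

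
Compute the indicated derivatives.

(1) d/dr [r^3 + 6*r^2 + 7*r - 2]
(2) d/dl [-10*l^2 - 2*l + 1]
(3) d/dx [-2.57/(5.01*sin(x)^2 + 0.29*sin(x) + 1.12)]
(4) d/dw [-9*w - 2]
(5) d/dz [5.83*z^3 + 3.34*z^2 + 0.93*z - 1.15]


(1) = 3*r^2 + 12*r + 7
(2) = -20*l - 2
(3) = (25.7514*sin(x) + 0.7453)*cos(x)/(5.01*sin(x)^2 + 0.29*sin(x) + 1.12)^2
(4) = -9
(5) = 17.49*z^2 + 6.68*z + 0.93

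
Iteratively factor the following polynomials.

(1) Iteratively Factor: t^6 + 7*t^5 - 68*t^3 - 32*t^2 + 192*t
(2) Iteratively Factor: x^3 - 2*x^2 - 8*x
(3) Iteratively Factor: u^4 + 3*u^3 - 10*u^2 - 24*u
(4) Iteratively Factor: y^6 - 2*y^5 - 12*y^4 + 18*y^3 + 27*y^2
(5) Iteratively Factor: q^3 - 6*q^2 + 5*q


(1) = (t - 2)*(t^5 + 9*t^4 + 18*t^3 - 32*t^2 - 96*t) = (t - 2)*(t + 4)*(t^4 + 5*t^3 - 2*t^2 - 24*t) = (t - 2)^2*(t + 4)*(t^3 + 7*t^2 + 12*t) = t*(t - 2)^2*(t + 4)*(t^2 + 7*t + 12) = t*(t - 2)^2*(t + 3)*(t + 4)*(t + 4)
(2) = (x + 2)*(x^2 - 4*x) = x*(x + 2)*(x - 4)
(3) = (u + 2)*(u^3 + u^2 - 12*u) = (u + 2)*(u + 4)*(u^2 - 3*u) = u*(u + 2)*(u + 4)*(u - 3)
(4) = (y + 3)*(y^5 - 5*y^4 + 3*y^3 + 9*y^2) = (y - 3)*(y + 3)*(y^4 - 2*y^3 - 3*y^2) = y*(y - 3)*(y + 3)*(y^3 - 2*y^2 - 3*y) = y*(y - 3)^2*(y + 3)*(y^2 + y) = y^2*(y - 3)^2*(y + 3)*(y + 1)
(5) = (q - 5)*(q^2 - q) = q*(q - 5)*(q - 1)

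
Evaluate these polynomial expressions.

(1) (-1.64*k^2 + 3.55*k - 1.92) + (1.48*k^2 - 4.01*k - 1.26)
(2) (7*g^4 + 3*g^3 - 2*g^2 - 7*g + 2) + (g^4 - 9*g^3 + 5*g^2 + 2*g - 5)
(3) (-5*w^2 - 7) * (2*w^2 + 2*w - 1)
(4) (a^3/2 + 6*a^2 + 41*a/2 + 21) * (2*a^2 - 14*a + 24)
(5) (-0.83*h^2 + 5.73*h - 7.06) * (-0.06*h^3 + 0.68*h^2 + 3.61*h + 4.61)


(1) = -0.16*k^2 - 0.46*k - 3.18
(2) = 8*g^4 - 6*g^3 + 3*g^2 - 5*g - 3
(3) = -10*w^4 - 10*w^3 - 9*w^2 - 14*w + 7
(4) = a^5 + 5*a^4 - 31*a^3 - 101*a^2 + 198*a + 504
(5) = 0.0498*h^5 - 0.9082*h^4 + 1.3237*h^3 + 12.0582*h^2 + 0.9287*h - 32.5466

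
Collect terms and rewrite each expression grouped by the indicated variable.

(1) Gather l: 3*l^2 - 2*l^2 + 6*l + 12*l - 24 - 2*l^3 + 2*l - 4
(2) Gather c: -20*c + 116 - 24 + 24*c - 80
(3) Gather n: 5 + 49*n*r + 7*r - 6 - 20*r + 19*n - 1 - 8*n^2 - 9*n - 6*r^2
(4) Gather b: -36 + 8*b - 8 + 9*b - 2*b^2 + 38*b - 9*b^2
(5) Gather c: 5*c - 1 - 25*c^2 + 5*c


(1) = -2*l^3 + l^2 + 20*l - 28
(2) = 4*c + 12
(3) = -8*n^2 + n*(49*r + 10) - 6*r^2 - 13*r - 2
(4) = -11*b^2 + 55*b - 44
(5) = -25*c^2 + 10*c - 1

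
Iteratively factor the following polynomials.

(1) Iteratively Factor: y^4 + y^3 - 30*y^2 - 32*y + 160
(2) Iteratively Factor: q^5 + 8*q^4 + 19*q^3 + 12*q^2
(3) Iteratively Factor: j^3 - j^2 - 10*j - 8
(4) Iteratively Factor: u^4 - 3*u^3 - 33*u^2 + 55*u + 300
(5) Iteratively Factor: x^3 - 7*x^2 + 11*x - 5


(1) = (y + 4)*(y^3 - 3*y^2 - 18*y + 40) = (y - 5)*(y + 4)*(y^2 + 2*y - 8) = (y - 5)*(y - 2)*(y + 4)*(y + 4)
(2) = (q + 3)*(q^4 + 5*q^3 + 4*q^2) = q*(q + 3)*(q^3 + 5*q^2 + 4*q) = q*(q + 3)*(q + 4)*(q^2 + q) = q^2*(q + 3)*(q + 4)*(q + 1)
(3) = (j + 2)*(j^2 - 3*j - 4) = (j - 4)*(j + 2)*(j + 1)
(4) = (u - 5)*(u^3 + 2*u^2 - 23*u - 60) = (u - 5)*(u + 4)*(u^2 - 2*u - 15) = (u - 5)*(u + 3)*(u + 4)*(u - 5)
(5) = (x - 1)*(x^2 - 6*x + 5) = (x - 1)^2*(x - 5)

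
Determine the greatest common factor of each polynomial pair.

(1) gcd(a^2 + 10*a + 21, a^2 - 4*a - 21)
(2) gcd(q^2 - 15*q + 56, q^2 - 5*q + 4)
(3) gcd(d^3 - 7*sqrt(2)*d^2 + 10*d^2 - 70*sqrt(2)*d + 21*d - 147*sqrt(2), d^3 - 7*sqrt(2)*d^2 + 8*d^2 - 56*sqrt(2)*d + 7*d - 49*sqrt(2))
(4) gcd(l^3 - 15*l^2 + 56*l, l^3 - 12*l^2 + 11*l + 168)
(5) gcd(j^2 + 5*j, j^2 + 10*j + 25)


(1) = a + 3
(2) = 1
(3) = d^2 + d*(7 - 7*sqrt(2)) - 49*sqrt(2)
(4) = l^2 - 15*l + 56
(5) = gcd(j*(j + 5), (j + 5)^2) = j + 5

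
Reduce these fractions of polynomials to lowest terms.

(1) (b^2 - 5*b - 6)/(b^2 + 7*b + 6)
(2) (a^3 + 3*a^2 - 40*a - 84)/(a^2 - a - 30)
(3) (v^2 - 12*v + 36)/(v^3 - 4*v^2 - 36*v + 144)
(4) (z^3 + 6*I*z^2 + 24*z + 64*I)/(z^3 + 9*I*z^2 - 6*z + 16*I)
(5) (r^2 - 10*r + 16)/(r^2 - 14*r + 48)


(1) = (b - 6)/(b + 6)
(2) = (a^2 + 9*a + 14)/(a + 5)
(3) = (v - 6)/(v^2 + 2*v - 24)
(4) = (z - 4*I)/(z - I)
(5) = (r - 2)/(r - 6)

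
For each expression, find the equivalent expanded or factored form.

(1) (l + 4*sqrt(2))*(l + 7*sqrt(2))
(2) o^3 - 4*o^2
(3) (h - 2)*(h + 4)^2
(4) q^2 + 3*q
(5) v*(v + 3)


(1) = l^2 + 11*sqrt(2)*l + 56
(2) = o^2*(o - 4)
(3) = h^3 + 6*h^2 - 32
(4) = q*(q + 3)
(5) = v^2 + 3*v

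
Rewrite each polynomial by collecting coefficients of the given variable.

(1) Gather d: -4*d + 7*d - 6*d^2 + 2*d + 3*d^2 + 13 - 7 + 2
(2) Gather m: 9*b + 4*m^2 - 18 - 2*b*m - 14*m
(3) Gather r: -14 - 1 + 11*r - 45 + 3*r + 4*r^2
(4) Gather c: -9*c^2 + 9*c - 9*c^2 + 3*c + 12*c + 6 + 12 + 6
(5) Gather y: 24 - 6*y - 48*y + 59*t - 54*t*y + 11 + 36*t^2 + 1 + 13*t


(1) = -3*d^2 + 5*d + 8
(2) = 9*b + 4*m^2 + m*(-2*b - 14) - 18
(3) = 4*r^2 + 14*r - 60
(4) = -18*c^2 + 24*c + 24
(5) = 36*t^2 + 72*t + y*(-54*t - 54) + 36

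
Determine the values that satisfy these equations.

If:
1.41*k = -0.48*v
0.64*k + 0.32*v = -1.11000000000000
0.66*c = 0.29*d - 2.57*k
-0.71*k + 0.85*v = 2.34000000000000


Then:
No Solution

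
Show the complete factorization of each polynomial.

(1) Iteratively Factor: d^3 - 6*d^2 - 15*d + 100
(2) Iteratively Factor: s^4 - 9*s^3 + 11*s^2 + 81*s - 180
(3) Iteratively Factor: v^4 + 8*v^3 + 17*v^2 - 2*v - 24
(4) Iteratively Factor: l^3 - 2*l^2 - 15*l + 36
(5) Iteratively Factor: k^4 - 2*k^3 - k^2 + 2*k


(1) = (d + 4)*(d^2 - 10*d + 25) = (d - 5)*(d + 4)*(d - 5)
(2) = (s - 4)*(s^3 - 5*s^2 - 9*s + 45) = (s - 4)*(s - 3)*(s^2 - 2*s - 15) = (s - 4)*(s - 3)*(s + 3)*(s - 5)
(3) = (v - 1)*(v^3 + 9*v^2 + 26*v + 24) = (v - 1)*(v + 2)*(v^2 + 7*v + 12) = (v - 1)*(v + 2)*(v + 4)*(v + 3)
(4) = (l - 3)*(l^2 + l - 12) = (l - 3)^2*(l + 4)
(5) = (k + 1)*(k^3 - 3*k^2 + 2*k) = (k - 2)*(k + 1)*(k^2 - k) = k*(k - 2)*(k + 1)*(k - 1)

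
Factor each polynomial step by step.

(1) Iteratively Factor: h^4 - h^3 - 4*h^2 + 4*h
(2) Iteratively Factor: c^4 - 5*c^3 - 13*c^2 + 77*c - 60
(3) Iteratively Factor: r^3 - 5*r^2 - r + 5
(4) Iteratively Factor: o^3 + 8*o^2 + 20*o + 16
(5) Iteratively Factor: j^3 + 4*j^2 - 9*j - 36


(1) = (h)*(h^3 - h^2 - 4*h + 4) = h*(h + 2)*(h^2 - 3*h + 2) = h*(h - 1)*(h + 2)*(h - 2)
(2) = (c + 4)*(c^3 - 9*c^2 + 23*c - 15) = (c - 5)*(c + 4)*(c^2 - 4*c + 3) = (c - 5)*(c - 1)*(c + 4)*(c - 3)
(3) = (r - 1)*(r^2 - 4*r - 5) = (r - 1)*(r + 1)*(r - 5)
(4) = (o + 2)*(o^2 + 6*o + 8) = (o + 2)*(o + 4)*(o + 2)
(5) = (j + 4)*(j^2 - 9) = (j + 3)*(j + 4)*(j - 3)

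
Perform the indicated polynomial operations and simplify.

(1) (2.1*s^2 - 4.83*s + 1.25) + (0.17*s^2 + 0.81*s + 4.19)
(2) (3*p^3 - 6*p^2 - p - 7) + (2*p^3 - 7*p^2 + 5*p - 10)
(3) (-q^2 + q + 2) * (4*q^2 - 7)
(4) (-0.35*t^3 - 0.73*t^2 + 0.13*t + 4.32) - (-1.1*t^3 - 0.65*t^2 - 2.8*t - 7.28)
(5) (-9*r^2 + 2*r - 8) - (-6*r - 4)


(1) = 2.27*s^2 - 4.02*s + 5.44
(2) = 5*p^3 - 13*p^2 + 4*p - 17
(3) = -4*q^4 + 4*q^3 + 15*q^2 - 7*q - 14
(4) = 0.75*t^3 - 0.08*t^2 + 2.93*t + 11.6
(5) = -9*r^2 + 8*r - 4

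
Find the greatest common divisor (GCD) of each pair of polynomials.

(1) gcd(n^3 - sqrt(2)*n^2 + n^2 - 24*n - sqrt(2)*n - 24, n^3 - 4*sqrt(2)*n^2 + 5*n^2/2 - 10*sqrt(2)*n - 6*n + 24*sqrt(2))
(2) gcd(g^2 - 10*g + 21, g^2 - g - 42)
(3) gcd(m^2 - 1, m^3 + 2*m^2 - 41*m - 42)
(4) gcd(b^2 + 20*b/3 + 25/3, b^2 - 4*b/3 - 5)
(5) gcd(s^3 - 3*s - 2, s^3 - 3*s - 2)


(1) = n - 4*sqrt(2)
(2) = g - 7
(3) = gcd((m - 1)*(m + 1), (m - 6)*(m + 1)*(m + 7)) = m + 1
(4) = gcd((b + 5/3)*(b + 5), (b - 3)*(b + 5/3)) = b + 5/3
(5) = s^3 - 3*s - 2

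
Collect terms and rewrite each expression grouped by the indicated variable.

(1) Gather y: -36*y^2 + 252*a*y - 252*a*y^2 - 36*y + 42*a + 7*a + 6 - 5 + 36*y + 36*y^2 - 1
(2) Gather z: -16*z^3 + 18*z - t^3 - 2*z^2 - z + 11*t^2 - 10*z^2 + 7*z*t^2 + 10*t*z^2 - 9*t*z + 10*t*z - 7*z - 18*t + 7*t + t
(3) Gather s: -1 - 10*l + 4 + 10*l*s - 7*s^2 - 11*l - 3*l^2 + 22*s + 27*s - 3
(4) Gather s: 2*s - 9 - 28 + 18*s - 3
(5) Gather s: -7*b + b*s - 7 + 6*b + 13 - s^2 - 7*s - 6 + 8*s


(1) = -252*a*y^2 + 252*a*y + 49*a
(2) = -t^3 + 11*t^2 - 10*t - 16*z^3 + z^2*(10*t - 12) + z*(7*t^2 + t + 10)
(3) = -3*l^2 - 21*l - 7*s^2 + s*(10*l + 49)
(4) = 20*s - 40
(5) = -b - s^2 + s*(b + 1)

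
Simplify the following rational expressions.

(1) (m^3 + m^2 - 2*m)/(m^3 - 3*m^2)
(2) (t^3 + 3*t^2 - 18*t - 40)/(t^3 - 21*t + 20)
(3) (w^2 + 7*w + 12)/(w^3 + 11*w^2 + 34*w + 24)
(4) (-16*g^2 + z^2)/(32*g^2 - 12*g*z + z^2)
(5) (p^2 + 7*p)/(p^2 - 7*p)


(1) = (m^2 + m - 2)/(m^2 - 3*m)
(2) = (t + 2)/(t - 1)
(3) = (w + 3)/(w^2 + 7*w + 6)
(4) = (4*g + z)/(-8*g + z)
(5) = (p + 7)/(p - 7)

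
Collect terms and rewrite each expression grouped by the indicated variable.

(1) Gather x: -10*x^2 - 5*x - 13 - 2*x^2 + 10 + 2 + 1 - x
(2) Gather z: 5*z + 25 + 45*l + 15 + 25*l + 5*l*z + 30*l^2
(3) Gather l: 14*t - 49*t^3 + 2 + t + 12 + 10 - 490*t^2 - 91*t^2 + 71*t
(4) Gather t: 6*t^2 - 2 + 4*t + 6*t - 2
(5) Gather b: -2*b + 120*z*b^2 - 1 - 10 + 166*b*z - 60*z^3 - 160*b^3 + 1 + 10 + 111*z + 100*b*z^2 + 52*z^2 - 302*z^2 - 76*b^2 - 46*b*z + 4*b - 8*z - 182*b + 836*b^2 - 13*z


(1) = -12*x^2 - 6*x
(2) = 30*l^2 + 70*l + z*(5*l + 5) + 40
(3) = -49*t^3 - 581*t^2 + 86*t + 24
(4) = 6*t^2 + 10*t - 4
(5) = -160*b^3 + b^2*(120*z + 760) + b*(100*z^2 + 120*z - 180) - 60*z^3 - 250*z^2 + 90*z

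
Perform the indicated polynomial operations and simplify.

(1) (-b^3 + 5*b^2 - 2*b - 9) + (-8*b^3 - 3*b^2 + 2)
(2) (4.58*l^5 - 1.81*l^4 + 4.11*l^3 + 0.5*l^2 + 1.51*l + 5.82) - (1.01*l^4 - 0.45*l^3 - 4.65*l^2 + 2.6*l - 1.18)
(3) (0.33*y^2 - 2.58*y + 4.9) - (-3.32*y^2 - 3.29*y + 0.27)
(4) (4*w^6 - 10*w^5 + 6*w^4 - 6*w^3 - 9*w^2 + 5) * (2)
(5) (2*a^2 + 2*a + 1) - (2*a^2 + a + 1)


(1) = -9*b^3 + 2*b^2 - 2*b - 7
(2) = 4.58*l^5 - 2.82*l^4 + 4.56*l^3 + 5.15*l^2 - 1.09*l + 7.0
(3) = 3.65*y^2 + 0.71*y + 4.63
(4) = 8*w^6 - 20*w^5 + 12*w^4 - 12*w^3 - 18*w^2 + 10
(5) = a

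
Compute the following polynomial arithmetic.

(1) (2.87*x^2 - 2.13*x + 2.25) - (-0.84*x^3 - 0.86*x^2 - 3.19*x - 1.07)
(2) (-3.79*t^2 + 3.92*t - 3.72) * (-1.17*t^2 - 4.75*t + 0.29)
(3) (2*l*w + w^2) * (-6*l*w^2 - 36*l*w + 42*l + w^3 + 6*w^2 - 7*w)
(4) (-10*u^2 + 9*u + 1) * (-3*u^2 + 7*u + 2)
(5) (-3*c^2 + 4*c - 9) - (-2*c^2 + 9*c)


(1) = 0.84*x^3 + 3.73*x^2 + 1.06*x + 3.32
(2) = 4.4343*t^4 + 13.4161*t^3 - 15.3667*t^2 + 18.8068*t - 1.0788
(3) = -12*l^2*w^3 - 72*l^2*w^2 + 84*l^2*w - 4*l*w^4 - 24*l*w^3 + 28*l*w^2 + w^5 + 6*w^4 - 7*w^3
(4) = 30*u^4 - 97*u^3 + 40*u^2 + 25*u + 2
(5) = -c^2 - 5*c - 9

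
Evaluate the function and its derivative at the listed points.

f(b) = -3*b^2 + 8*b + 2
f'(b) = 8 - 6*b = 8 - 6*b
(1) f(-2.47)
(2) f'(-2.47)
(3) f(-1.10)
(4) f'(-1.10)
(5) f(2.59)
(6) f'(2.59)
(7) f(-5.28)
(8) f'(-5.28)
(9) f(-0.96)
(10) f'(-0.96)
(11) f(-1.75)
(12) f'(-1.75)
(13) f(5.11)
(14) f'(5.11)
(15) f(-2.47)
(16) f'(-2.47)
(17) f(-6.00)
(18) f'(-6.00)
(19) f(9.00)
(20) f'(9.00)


(1) = -36.06
(2) = 22.82
(3) = -10.43
(4) = 14.60
(5) = 2.60
(6) = -7.54
(7) = -123.88
(8) = 39.68
(9) = -8.44
(10) = 13.76
(11) = -21.19
(12) = 18.50
(13) = -35.46
(14) = -22.66
(15) = -36.06
(16) = 22.82
(17) = -154.00
(18) = 44.00
(19) = -169.00
(20) = -46.00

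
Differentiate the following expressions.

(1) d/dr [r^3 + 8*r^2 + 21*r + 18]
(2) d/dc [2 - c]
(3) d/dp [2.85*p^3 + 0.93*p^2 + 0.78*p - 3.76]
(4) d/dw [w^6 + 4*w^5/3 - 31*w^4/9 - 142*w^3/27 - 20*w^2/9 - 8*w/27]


(1) = 3*r^2 + 16*r + 21
(2) = -1
(3) = 8.55*p^2 + 1.86*p + 0.78
(4) = 6*w^5 + 20*w^4/3 - 124*w^3/9 - 142*w^2/9 - 40*w/9 - 8/27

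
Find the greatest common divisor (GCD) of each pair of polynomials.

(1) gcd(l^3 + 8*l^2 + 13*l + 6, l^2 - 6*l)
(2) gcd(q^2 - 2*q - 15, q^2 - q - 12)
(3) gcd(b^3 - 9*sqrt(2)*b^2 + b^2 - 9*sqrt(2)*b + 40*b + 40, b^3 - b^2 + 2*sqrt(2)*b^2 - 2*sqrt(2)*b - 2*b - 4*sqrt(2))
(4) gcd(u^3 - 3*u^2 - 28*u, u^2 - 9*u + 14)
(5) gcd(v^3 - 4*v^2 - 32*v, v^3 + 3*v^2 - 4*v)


(1) = gcd((l + 1)^2*(l + 6), l*(l - 6)) = 1
(2) = gcd((q - 5)*(q + 3), (q - 4)*(q + 3)) = q + 3
(3) = gcd((b + 1)*(b - 5*sqrt(2))*(b - 4*sqrt(2)), (b - 2)*(b + 1)*(b + 2*sqrt(2))) = b + 1
(4) = u - 7
(5) = gcd(v*(v - 8)*(v + 4), v*(v - 1)*(v + 4)) = v^2 + 4*v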